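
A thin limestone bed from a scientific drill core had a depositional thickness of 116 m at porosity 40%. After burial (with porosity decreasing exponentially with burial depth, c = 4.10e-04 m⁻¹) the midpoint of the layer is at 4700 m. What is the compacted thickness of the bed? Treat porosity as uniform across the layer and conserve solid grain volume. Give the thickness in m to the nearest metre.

74 m

Working in km (1 km = 1000 m; c in km⁻¹ = c in m⁻¹ × 1000):
Porosity at 4.7 km: φ = 0.4·exp(−0.41×4.7) = 0.0582
Solid-volume conservation: h(1−φ) = h₀(1−φ₀) ⇒ h = h₀·(1−φ₀)/(1−φ)
h = 0.116 × (1 − 0.4)/(1 − 0.0582) = 0.116 × 0.6371 = 0.0739 km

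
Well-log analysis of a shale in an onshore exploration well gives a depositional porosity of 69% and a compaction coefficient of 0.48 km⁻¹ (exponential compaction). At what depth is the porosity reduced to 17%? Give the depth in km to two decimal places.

2.92 km

Invert Athy's law: d = ln(n₀/n) / β
d = ln(0.69/0.17) / 0.48 = ln(4.059) / 0.48 = 1.4009 / 0.48 = 2.919 km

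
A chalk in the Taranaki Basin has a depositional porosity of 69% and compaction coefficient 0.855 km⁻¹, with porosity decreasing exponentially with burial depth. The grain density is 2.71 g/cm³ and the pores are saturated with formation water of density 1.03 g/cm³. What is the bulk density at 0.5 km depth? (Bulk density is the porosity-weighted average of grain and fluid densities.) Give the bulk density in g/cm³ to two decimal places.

Porosity at depth: φ = 0.69·exp(−0.855×0.5) = 0.69×0.6521 = 0.4500
Bulk density: ρ_b = (1−φ)ρ_g + φ·ρ_f = 0.5500×2.71 + 0.4500×1.03
       = 1.491 + 0.463 = 1.954 g/cm³

1.95 g/cm³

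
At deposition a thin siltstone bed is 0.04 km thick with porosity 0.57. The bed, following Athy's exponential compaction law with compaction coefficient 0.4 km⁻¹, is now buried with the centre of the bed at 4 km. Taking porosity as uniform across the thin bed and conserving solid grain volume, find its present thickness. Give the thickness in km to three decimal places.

0.019 km

Porosity at 4 km: n = 0.57·exp(−0.4×4) = 0.1151
Solid-volume conservation: h(1−n) = h₀(1−n₀) ⇒ h = h₀·(1−n₀)/(1−n)
h = 0.04 × (1 − 0.57)/(1 − 0.1151) = 0.04 × 0.4859 = 0.0194 km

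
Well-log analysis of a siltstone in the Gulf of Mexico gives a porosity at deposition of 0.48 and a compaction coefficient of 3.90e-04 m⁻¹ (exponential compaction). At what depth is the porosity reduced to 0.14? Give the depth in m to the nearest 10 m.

Working in km (1 km = 1000 m; c in km⁻¹ = c in m⁻¹ × 1000):
Invert Athy's law: d = ln(phi₀/phi) / c
d = ln(0.48/0.14) / 0.39 = ln(3.429) / 0.39 = 1.2321 / 0.39 = 3.159 km

3160 m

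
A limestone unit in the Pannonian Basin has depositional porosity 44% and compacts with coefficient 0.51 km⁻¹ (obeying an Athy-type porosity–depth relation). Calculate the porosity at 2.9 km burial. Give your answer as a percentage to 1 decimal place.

10.0%

φ = φ₀·exp(−β·d) = 0.44 × exp(−0.51 × 2.9) = 0.44 × exp(−1.479)
  = 0.44 × 0.2279 = 0.1003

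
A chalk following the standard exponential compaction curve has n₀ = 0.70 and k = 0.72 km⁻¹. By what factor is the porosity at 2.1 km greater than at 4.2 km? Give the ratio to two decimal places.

n(d₁)/n(d₂) = e^(−k·d₁)/e^(−k·d₂) = e^{k(d₂−d₁)}
= exp(0.72 × 2.1) = exp(1.512) = 4.5358

4.54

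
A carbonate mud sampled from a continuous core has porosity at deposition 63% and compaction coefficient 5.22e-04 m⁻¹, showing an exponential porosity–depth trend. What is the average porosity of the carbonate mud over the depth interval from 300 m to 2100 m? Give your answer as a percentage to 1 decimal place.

Working in km (1 km = 1000 m; k in km⁻¹ = k in m⁻¹ × 1000):
⟨n⟩ = (1/(Z₂−Z₁)) ∫ n₀ e^(−kZ) dZ = n₀·(e^(−k·Z₁) − e^(−k·Z₂)) / (k·(Z₂−Z₁))
e^(−0.522×0.3) = 0.8550; e^(−0.522×2.1) = 0.3341
⟨n⟩ = 0.63 × (0.8550 − 0.3341) / (0.522 × 1.8) = 0.63 × 0.5544 = 0.3493

34.9%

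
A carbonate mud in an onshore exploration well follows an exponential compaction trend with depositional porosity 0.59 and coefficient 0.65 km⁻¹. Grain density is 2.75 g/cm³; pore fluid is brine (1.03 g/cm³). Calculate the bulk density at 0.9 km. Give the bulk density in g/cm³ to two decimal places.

Porosity at depth: phi = 0.59·exp(−0.65×0.9) = 0.59×0.5571 = 0.3287
Bulk density: ρ_b = (1−phi)ρ_g + phi·ρ_f = 0.6713×2.75 + 0.3287×1.03
       = 1.846 + 0.339 = 2.185 g/cm³

2.18 g/cm³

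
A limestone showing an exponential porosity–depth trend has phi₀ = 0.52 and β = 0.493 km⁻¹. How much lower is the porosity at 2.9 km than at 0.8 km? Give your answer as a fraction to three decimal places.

phi(0.8) = 0.52·e^(−0.493×0.8) = 0.3505
phi(2.9) = 0.52·e^(−0.493×2.9) = 0.1245
Δphi = 0.3505 − 0.1245 = 0.2260

0.226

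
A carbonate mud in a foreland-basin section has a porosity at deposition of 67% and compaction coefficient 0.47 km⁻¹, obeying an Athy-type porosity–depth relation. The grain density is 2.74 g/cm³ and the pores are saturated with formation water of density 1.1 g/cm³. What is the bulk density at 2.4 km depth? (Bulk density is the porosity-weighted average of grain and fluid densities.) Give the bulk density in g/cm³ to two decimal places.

Porosity at depth: phi = 0.67·exp(−0.47×2.4) = 0.67×0.3237 = 0.2169
Bulk density: ρ_b = (1−phi)ρ_g + phi·ρ_f = 0.7831×2.74 + 0.2169×1.1
       = 2.146 + 0.239 = 2.384 g/cm³

2.38 g/cm³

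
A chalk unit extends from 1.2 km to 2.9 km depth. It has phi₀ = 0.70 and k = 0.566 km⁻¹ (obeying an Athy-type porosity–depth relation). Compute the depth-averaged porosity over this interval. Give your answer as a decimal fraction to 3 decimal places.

⟨phi⟩ = (1/(z₂−z₁)) ∫ phi₀ e^(−kz) dz = phi₀·(e^(−k·z₁) − e^(−k·z₂)) / (k·(z₂−z₁))
e^(−0.566×1.2) = 0.5070; e^(−0.566×2.9) = 0.1937
⟨phi⟩ = 0.7 × (0.5070 − 0.1937) / (0.566 × 1.7) = 0.7 × 0.3256 = 0.2279

0.228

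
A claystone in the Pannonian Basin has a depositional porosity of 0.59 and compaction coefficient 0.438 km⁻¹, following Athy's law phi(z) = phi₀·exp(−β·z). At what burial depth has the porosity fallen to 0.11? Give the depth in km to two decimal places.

3.83 km

Invert Athy's law: z = ln(phi₀/phi) / β
z = ln(0.59/0.11) / 0.438 = ln(5.364) / 0.438 = 1.6796 / 0.438 = 3.835 km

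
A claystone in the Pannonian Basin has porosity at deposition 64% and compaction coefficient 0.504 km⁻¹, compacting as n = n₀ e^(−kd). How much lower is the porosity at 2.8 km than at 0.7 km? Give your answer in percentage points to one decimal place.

29.4 percentage points

n(0.7) = 0.64·e^(−0.504×0.7) = 0.4497
n(2.8) = 0.64·e^(−0.504×2.8) = 0.1561
Δn = 0.4497 − 0.1561 = 0.2937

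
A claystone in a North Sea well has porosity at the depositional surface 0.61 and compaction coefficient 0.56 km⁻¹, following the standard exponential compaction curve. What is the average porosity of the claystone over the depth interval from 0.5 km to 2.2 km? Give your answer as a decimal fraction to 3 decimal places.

⟨n⟩ = (1/(z₂−z₁)) ∫ n₀ e^(−βz) dz = n₀·(e^(−β·z₁) − e^(−β·z₂)) / (β·(z₂−z₁))
e^(−0.56×0.5) = 0.7558; e^(−0.56×2.2) = 0.2917
⟨n⟩ = 0.61 × (0.7558 − 0.2917) / (0.56 × 1.7) = 0.61 × 0.4875 = 0.2974

0.297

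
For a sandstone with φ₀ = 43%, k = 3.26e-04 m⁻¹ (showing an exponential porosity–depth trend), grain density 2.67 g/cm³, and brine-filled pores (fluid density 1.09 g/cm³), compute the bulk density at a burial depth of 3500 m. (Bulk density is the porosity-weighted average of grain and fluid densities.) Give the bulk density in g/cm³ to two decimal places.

Working in km (1 km = 1000 m; k in km⁻¹ = k in m⁻¹ × 1000):
Porosity at depth: φ = 0.43·exp(−0.326×3.5) = 0.43×0.3195 = 0.1374
Bulk density: ρ_b = (1−φ)ρ_g + φ·ρ_f = 0.8626×2.67 + 0.1374×1.09
       = 2.303 + 0.150 = 2.453 g/cm³

2.45 g/cm³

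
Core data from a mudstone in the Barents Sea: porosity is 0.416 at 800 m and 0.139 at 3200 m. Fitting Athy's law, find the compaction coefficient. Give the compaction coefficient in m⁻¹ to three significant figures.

Working in km (1 km = 1000 m; c in km⁻¹ = c in m⁻¹ × 1000):
Athy: phi(d) = phi₀ e^(−cd) ⇒ phi₁/phi₂ = e^{c(d₂−d₁)} ⇒ c = ln(phi₁/phi₂)/(d₂−d₁)
c = ln(0.416/0.139) / (3.2 − 0.8) = ln(2.993) / 2.4 = 1.0962 / 2.4 = 0.4568 km⁻¹

0.000457 m⁻¹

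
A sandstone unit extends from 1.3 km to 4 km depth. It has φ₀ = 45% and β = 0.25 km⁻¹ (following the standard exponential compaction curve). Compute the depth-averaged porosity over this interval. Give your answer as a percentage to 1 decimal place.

⟨φ⟩ = (1/(d₂−d₁)) ∫ φ₀ e^(−βd) dd = φ₀·(e^(−β·d₁) − e^(−β·d₂)) / (β·(d₂−d₁))
e^(−0.25×1.3) = 0.7225; e^(−0.25×4) = 0.3679
⟨φ⟩ = 0.45 × (0.7225 − 0.3679) / (0.25 × 2.7) = 0.45 × 0.5254 = 0.2364

23.6%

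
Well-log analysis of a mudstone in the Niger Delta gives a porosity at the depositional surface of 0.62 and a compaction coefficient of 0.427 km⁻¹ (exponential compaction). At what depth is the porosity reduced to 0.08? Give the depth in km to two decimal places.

Invert Athy's law: Z = ln(φ₀/φ) / k
Z = ln(0.62/0.08) / 0.427 = ln(7.75) / 0.427 = 2.0477 / 0.427 = 4.796 km

4.80 km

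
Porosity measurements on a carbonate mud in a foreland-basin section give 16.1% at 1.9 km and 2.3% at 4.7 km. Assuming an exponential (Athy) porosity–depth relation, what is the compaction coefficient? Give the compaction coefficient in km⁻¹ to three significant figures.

0.695 km⁻¹

Athy: φ(Z) = φ₀ e^(−βZ) ⇒ φ₁/φ₂ = e^{β(Z₂−Z₁)} ⇒ β = ln(φ₁/φ₂)/(Z₂−Z₁)
β = ln(0.161/0.023) / (4.7 − 1.9) = ln(7) / 2.8 = 1.9459 / 2.8 = 0.695 km⁻¹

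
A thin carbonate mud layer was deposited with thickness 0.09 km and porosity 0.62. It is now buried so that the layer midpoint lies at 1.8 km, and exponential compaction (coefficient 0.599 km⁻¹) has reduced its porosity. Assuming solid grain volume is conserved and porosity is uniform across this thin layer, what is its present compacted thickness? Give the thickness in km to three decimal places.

0.043 km

Porosity at 1.8 km: φ = 0.62·exp(−0.599×1.8) = 0.2109
Solid-volume conservation: h(1−φ) = h₀(1−φ₀) ⇒ h = h₀·(1−φ₀)/(1−φ)
h = 0.09 × (1 − 0.62)/(1 − 0.2109) = 0.09 × 0.4816 = 0.0433 km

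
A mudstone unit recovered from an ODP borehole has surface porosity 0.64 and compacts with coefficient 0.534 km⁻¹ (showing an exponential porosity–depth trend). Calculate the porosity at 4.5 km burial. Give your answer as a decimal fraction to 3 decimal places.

0.058

φ = φ₀·exp(−c·Z) = 0.64 × exp(−0.534 × 4.5) = 0.64 × exp(−2.403)
  = 0.64 × 0.0904 = 0.0579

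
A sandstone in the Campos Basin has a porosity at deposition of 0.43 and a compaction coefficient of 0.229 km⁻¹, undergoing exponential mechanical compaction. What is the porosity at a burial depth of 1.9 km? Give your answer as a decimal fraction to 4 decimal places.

0.2783

φ = φ₀·exp(−k·Z) = 0.43 × exp(−0.229 × 1.9) = 0.43 × exp(−0.4351)
  = 0.43 × 0.6472 = 0.2783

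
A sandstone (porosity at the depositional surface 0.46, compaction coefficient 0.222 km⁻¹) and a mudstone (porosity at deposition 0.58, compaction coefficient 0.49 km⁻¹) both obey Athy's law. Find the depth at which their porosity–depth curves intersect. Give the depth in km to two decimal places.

0.86 km

Set phi₀ₐ e^(−βₐZ) = phi₀ᵦ e^(−βᵦZ) ⇒ ln(phi₀ₐ/phi₀ᵦ) = (βₐ − βᵦ)·Z
Z = ln(0.46/0.58) / (0.222 − 0.49) = -0.2318 / -0.268 = 0.865 km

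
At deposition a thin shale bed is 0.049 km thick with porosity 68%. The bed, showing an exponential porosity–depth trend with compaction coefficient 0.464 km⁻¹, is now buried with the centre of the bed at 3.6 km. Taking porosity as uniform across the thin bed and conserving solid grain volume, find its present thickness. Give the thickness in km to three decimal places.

Porosity at 3.6 km: φ = 0.68·exp(−0.464×3.6) = 0.1280
Solid-volume conservation: h(1−φ) = h₀(1−φ₀) ⇒ h = h₀·(1−φ₀)/(1−φ)
h = 0.049 × (1 − 0.68)/(1 − 0.1280) = 0.049 × 0.3670 = 0.0180 km

0.018 km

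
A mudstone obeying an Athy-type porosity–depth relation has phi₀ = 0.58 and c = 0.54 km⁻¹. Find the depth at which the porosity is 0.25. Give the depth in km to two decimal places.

1.56 km

Invert Athy's law: d = ln(phi₀/phi) / c
d = ln(0.58/0.25) / 0.54 = ln(2.32) / 0.54 = 0.8416 / 0.54 = 1.558 km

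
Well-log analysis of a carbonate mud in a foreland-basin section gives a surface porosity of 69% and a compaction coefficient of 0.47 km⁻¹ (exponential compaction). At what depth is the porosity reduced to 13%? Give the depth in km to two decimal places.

3.55 km

Invert Athy's law: d = ln(φ₀/φ) / c
d = ln(0.69/0.13) / 0.47 = ln(5.308) / 0.47 = 1.6692 / 0.47 = 3.551 km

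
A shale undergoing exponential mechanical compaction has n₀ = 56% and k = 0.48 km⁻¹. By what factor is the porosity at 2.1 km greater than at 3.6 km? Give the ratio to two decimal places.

n(z₁)/n(z₂) = e^(−k·z₁)/e^(−k·z₂) = e^{k(z₂−z₁)}
= exp(0.48 × 1.5) = exp(0.72) = 2.0544

2.05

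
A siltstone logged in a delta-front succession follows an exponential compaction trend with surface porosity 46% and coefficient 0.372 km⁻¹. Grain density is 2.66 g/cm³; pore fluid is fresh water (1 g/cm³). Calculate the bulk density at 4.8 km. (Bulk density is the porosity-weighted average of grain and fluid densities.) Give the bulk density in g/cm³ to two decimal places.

2.53 g/cm³

Porosity at depth: φ = 0.46·exp(−0.372×4.8) = 0.46×0.1677 = 0.0771
Bulk density: ρ_b = (1−φ)ρ_g + φ·ρ_f = 0.9229×2.66 + 0.0771×1
       = 2.455 + 0.077 = 2.532 g/cm³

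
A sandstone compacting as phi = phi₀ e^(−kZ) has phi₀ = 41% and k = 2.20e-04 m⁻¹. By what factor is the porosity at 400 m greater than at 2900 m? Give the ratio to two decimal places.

1.73

Working in km (1 km = 1000 m; k in km⁻¹ = k in m⁻¹ × 1000):
phi(Z₁)/phi(Z₂) = e^(−k·Z₁)/e^(−k·Z₂) = e^{k(Z₂−Z₁)}
= exp(0.22 × 2.5) = exp(0.55) = 1.7333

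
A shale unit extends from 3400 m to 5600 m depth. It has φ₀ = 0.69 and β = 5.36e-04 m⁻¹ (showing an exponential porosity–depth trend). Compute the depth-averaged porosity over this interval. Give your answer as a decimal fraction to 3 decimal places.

0.065

Working in km (1 km = 1000 m; β in km⁻¹ = β in m⁻¹ × 1000):
⟨φ⟩ = (1/(Z₂−Z₁)) ∫ φ₀ e^(−βZ) dZ = φ₀·(e^(−β·Z₁) − e^(−β·Z₂)) / (β·(Z₂−Z₁))
e^(−0.536×3.4) = 0.1616; e^(−0.536×5.6) = 0.0497
⟨φ⟩ = 0.69 × (0.1616 − 0.0497) / (0.536 × 2.2) = 0.69 × 0.0949 = 0.0655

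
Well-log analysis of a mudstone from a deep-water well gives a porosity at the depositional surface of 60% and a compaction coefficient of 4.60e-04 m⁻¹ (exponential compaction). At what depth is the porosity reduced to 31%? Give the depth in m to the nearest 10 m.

1440 m

Working in km (1 km = 1000 m; k in km⁻¹ = k in m⁻¹ × 1000):
Invert Athy's law: d = ln(n₀/n) / k
d = ln(0.6/0.31) / 0.46 = ln(1.935) / 0.46 = 0.6604 / 0.46 = 1.436 km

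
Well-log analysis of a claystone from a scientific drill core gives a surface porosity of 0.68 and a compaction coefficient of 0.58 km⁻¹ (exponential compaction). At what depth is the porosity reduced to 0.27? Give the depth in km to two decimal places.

1.59 km

Invert Athy's law: Z = ln(n₀/n) / k
Z = ln(0.68/0.27) / 0.58 = ln(2.519) / 0.58 = 0.9237 / 0.58 = 1.593 km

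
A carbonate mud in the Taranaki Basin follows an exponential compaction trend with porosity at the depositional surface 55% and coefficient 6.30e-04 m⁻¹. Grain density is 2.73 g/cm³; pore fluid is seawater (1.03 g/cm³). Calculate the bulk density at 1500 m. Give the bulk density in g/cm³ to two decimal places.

Working in km (1 km = 1000 m; k in km⁻¹ = k in m⁻¹ × 1000):
Porosity at depth: n = 0.55·exp(−0.63×1.5) = 0.55×0.3887 = 0.2138
Bulk density: ρ_b = (1−n)ρ_g + n·ρ_f = 0.7862×2.73 + 0.2138×1.03
       = 2.146 + 0.220 = 2.367 g/cm³

2.37 g/cm³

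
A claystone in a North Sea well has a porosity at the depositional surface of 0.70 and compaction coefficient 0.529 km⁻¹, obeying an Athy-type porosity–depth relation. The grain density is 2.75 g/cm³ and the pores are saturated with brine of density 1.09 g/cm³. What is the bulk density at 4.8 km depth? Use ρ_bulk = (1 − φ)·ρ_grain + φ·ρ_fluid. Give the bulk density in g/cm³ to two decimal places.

Porosity at depth: φ = 0.7·exp(−0.529×4.8) = 0.7×0.0789 = 0.0553
Bulk density: ρ_b = (1−φ)ρ_g + φ·ρ_f = 0.9447×2.75 + 0.0553×1.09
       = 2.598 + 0.060 = 2.658 g/cm³

2.66 g/cm³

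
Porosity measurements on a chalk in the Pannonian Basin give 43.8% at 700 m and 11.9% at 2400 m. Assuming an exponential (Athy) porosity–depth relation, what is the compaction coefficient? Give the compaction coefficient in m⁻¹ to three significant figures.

0.000767 m⁻¹

Working in km (1 km = 1000 m; c in km⁻¹ = c in m⁻¹ × 1000):
Athy: n(d) = n₀ e^(−cd) ⇒ n₁/n₂ = e^{c(d₂−d₁)} ⇒ c = ln(n₁/n₂)/(d₂−d₁)
c = ln(0.438/0.119) / (2.4 − 0.7) = ln(3.681) / 1.7 = 1.3031 / 1.7 = 0.7665 km⁻¹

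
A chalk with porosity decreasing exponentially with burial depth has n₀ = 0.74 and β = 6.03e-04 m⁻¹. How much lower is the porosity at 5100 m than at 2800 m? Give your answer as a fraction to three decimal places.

Working in km (1 km = 1000 m; β in km⁻¹ = β in m⁻¹ × 1000):
n(2.8) = 0.74·e^(−0.603×2.8) = 0.1368
n(5.1) = 0.74·e^(−0.603×5.1) = 0.0342
Δn = 0.1368 − 0.0342 = 0.1026

0.103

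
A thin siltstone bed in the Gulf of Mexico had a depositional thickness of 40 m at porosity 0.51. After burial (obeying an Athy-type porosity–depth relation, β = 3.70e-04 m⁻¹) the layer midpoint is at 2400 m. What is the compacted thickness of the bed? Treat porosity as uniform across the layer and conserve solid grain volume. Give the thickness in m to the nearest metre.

Working in km (1 km = 1000 m; β in km⁻¹ = β in m⁻¹ × 1000):
Porosity at 2.4 km: phi = 0.51·exp(−0.37×2.4) = 0.2099
Solid-volume conservation: h(1−phi) = h₀(1−phi₀) ⇒ h = h₀·(1−phi₀)/(1−phi)
h = 0.04 × (1 − 0.51)/(1 − 0.2099) = 0.04 × 0.6201 = 0.0248 km

25 m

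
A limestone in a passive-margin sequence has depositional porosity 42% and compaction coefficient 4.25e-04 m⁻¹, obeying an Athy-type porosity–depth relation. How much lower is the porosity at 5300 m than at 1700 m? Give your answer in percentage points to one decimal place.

16.0 percentage points

Working in km (1 km = 1000 m; k in km⁻¹ = k in m⁻¹ × 1000):
phi(1.7) = 0.42·e^(−0.425×1.7) = 0.2039
phi(5.3) = 0.42·e^(−0.425×5.3) = 0.0442
Δphi = 0.2039 − 0.0442 = 0.1598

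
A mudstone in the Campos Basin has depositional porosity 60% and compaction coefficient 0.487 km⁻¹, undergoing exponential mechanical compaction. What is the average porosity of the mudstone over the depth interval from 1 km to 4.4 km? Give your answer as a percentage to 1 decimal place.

⟨phi⟩ = (1/(z₂−z₁)) ∫ phi₀ e^(−kz) dz = phi₀·(e^(−k·z₁) − e^(−k·z₂)) / (k·(z₂−z₁))
e^(−0.487×1) = 0.6145; e^(−0.487×4.4) = 0.1173
⟨phi⟩ = 0.6 × (0.6145 − 0.1173) / (0.487 × 3.4) = 0.6 × 0.3002 = 0.1801

18.0%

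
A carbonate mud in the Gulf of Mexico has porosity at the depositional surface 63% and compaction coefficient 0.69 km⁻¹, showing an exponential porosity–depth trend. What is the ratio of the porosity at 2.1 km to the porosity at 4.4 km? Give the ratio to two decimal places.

4.89

n(z₁)/n(z₂) = e^(−β·z₁)/e^(−β·z₂) = e^{β(z₂−z₁)}
= exp(0.69 × 2.3) = exp(1.587) = 4.8891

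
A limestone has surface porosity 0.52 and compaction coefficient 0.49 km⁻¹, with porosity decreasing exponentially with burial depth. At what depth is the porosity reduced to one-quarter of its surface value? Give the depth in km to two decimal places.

n/n₀ = 1/4 ⇒ exp(−β·z) = 1/4 ⇒ z = ln(4) / β
z = 1.3863 / 0.49 = 2.829 km

2.83 km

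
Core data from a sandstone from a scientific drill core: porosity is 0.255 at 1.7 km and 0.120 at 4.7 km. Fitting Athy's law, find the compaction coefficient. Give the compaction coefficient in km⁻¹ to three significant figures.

0.251 km⁻¹

Athy: phi(Z) = phi₀ e^(−cZ) ⇒ phi₁/phi₂ = e^{c(Z₂−Z₁)} ⇒ c = ln(phi₁/phi₂)/(Z₂−Z₁)
c = ln(0.255/0.12) / (4.7 − 1.7) = ln(2.125) / 3 = 0.7538 / 3 = 0.2513 km⁻¹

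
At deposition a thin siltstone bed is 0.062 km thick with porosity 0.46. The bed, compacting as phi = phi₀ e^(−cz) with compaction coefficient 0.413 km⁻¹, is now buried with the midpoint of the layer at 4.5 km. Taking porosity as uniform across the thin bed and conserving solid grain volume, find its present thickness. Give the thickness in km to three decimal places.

Porosity at 4.5 km: phi = 0.46·exp(−0.413×4.5) = 0.0717
Solid-volume conservation: h(1−phi) = h₀(1−phi₀) ⇒ h = h₀·(1−phi₀)/(1−phi)
h = 0.062 × (1 − 0.46)/(1 − 0.0717) = 0.062 × 0.5817 = 0.0361 km

0.036 km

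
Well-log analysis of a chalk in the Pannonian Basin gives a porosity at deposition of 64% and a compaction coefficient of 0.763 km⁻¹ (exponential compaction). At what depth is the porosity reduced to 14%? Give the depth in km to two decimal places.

1.99 km

Invert Athy's law: Z = ln(φ₀/φ) / k
Z = ln(0.64/0.14) / 0.763 = ln(4.571) / 0.763 = 1.5198 / 0.763 = 1.992 km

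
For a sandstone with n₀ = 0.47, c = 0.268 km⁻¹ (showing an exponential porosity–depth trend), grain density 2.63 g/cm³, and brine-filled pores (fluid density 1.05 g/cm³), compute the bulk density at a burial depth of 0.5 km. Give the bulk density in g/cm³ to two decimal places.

1.98 g/cm³

Porosity at depth: n = 0.47·exp(−0.268×0.5) = 0.47×0.8746 = 0.4111
Bulk density: ρ_b = (1−n)ρ_g + n·ρ_f = 0.5889×2.63 + 0.4111×1.05
       = 1.549 + 0.432 = 1.981 g/cm³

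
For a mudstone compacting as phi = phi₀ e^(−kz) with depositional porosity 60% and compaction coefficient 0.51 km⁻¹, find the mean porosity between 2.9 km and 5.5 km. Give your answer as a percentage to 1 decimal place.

7.6%

⟨phi⟩ = (1/(z₂−z₁)) ∫ phi₀ e^(−kz) dz = phi₀·(e^(−k·z₁) − e^(−k·z₂)) / (k·(z₂−z₁))
e^(−0.51×2.9) = 0.2279; e^(−0.51×5.5) = 0.0605
⟨phi⟩ = 0.6 × (0.2279 − 0.0605) / (0.51 × 2.6) = 0.6 × 0.1262 = 0.0757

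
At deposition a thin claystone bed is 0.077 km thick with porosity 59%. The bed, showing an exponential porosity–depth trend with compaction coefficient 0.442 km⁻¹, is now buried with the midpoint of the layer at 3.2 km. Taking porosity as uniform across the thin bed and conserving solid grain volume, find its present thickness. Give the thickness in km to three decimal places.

0.037 km

Porosity at 3.2 km: n = 0.59·exp(−0.442×3.2) = 0.1434
Solid-volume conservation: h(1−n) = h₀(1−n₀) ⇒ h = h₀·(1−n₀)/(1−n)
h = 0.077 × (1 − 0.59)/(1 − 0.1434) = 0.077 × 0.4786 = 0.0369 km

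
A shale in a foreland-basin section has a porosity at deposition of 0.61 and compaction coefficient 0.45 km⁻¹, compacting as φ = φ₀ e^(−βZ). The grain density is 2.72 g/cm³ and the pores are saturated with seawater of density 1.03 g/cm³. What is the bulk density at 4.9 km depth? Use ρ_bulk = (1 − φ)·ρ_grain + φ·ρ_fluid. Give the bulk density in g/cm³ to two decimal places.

Porosity at depth: φ = 0.61·exp(−0.45×4.9) = 0.61×0.1103 = 0.0673
Bulk density: ρ_b = (1−φ)ρ_g + φ·ρ_f = 0.9327×2.72 + 0.0673×1.03
       = 2.537 + 0.069 = 2.606 g/cm³

2.61 g/cm³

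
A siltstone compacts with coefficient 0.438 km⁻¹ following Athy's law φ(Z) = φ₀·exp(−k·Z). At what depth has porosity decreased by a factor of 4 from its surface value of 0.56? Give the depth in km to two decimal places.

3.17 km

φ/φ₀ = 1/4 ⇒ exp(−k·Z) = 1/4 ⇒ Z = ln(4) / k
Z = 1.3863 / 0.438 = 3.165 km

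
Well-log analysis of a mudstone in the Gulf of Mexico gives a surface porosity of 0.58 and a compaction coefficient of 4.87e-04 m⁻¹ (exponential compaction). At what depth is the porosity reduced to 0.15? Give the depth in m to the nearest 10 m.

2780 m

Working in km (1 km = 1000 m; β in km⁻¹ = β in m⁻¹ × 1000):
Invert Athy's law: Z = ln(phi₀/phi) / β
Z = ln(0.58/0.15) / 0.487 = ln(3.867) / 0.487 = 1.3524 / 0.487 = 2.777 km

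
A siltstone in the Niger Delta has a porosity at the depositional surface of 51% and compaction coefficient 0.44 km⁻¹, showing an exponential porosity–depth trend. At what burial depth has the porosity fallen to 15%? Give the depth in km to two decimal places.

2.78 km

Invert Athy's law: Z = ln(φ₀/φ) / β
Z = ln(0.51/0.15) / 0.44 = ln(3.4) / 0.44 = 1.2238 / 0.44 = 2.781 km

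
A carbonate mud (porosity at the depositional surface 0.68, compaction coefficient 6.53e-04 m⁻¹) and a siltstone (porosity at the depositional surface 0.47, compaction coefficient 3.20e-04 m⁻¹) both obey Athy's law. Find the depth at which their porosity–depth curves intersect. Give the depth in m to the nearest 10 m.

Working in km (1 km = 1000 m; β in km⁻¹ = β in m⁻¹ × 1000):
Set φ₀ₐ e^(−βₐz) = φ₀ᵦ e^(−βᵦz) ⇒ ln(φ₀ₐ/φ₀ᵦ) = (βₐ − βᵦ)·z
z = ln(0.68/0.47) / (0.653 − 0.32) = 0.3694 / 0.333 = 1.109 km

1110 m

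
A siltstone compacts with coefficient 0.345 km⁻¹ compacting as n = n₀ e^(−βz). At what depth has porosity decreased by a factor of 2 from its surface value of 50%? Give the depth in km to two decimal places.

2.01 km

n/n₀ = 1/2 ⇒ exp(−β·z) = 1/2 ⇒ z = ln(2) / β
z = 0.6931 / 0.345 = 2.009 km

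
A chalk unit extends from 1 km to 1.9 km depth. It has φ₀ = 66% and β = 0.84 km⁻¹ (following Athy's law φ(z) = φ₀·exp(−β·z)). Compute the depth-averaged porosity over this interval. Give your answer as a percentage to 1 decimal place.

20.0%

⟨φ⟩ = (1/(z₂−z₁)) ∫ φ₀ e^(−βz) dz = φ₀·(e^(−β·z₁) − e^(−β·z₂)) / (β·(z₂−z₁))
e^(−0.84×1) = 0.4317; e^(−0.84×1.9) = 0.2027
⟨φ⟩ = 0.66 × (0.4317 − 0.2027) / (0.84 × 0.9) = 0.66 × 0.3029 = 0.1999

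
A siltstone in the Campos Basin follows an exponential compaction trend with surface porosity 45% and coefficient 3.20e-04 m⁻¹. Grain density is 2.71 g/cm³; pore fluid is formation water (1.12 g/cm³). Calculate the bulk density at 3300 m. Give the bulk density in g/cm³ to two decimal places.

Working in km (1 km = 1000 m; β in km⁻¹ = β in m⁻¹ × 1000):
Porosity at depth: φ = 0.45·exp(−0.32×3.3) = 0.45×0.3478 = 0.1565
Bulk density: ρ_b = (1−φ)ρ_g + φ·ρ_f = 0.8435×2.71 + 0.1565×1.12
       = 2.286 + 0.175 = 2.461 g/cm³

2.46 g/cm³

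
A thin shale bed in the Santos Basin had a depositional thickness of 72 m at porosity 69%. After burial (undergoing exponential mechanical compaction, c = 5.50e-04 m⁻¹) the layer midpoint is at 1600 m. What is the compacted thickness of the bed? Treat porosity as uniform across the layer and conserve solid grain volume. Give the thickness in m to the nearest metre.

Working in km (1 km = 1000 m; c in km⁻¹ = c in m⁻¹ × 1000):
Porosity at 1.6 km: phi = 0.69·exp(−0.55×1.6) = 0.2862
Solid-volume conservation: h(1−phi) = h₀(1−phi₀) ⇒ h = h₀·(1−phi₀)/(1−phi)
h = 0.072 × (1 − 0.69)/(1 − 0.2862) = 0.072 × 0.4343 = 0.0313 km

31 m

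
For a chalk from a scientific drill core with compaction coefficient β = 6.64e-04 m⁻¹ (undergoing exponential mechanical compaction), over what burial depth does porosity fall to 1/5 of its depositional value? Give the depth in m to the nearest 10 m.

2420 m

Working in km (1 km = 1000 m; β in km⁻¹ = β in m⁻¹ × 1000):
n/n₀ = 1/5 ⇒ exp(−β·z) = 1/5 ⇒ z = ln(5) / β
z = 1.6094 / 0.664 = 2.424 km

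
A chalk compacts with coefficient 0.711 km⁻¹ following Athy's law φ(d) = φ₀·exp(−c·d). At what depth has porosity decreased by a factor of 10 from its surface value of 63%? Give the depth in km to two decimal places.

3.24 km

φ/φ₀ = 1/10 ⇒ exp(−c·d) = 1/10 ⇒ d = ln(10) / c
d = 2.3026 / 0.711 = 3.239 km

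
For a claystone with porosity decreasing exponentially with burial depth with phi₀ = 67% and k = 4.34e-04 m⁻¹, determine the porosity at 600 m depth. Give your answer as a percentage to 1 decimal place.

Working in km (1 km = 1000 m; k in km⁻¹ = k in m⁻¹ × 1000):
phi = phi₀·exp(−k·d) = 0.67 × exp(−0.434 × 0.6) = 0.67 × exp(−0.2604)
  = 0.67 × 0.7707 = 0.5164

51.6%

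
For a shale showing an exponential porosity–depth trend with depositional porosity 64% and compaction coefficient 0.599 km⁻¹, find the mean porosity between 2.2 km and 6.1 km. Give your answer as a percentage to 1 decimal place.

6.6%

⟨n⟩ = (1/(d₂−d₁)) ∫ n₀ e^(−βd) dd = n₀·(e^(−β·d₁) − e^(−β·d₂)) / (β·(d₂−d₁))
e^(−0.599×2.2) = 0.2677; e^(−0.599×6.1) = 0.0259
⟨n⟩ = 0.64 × (0.2677 − 0.0259) / (0.599 × 3.9) = 0.64 × 0.1035 = 0.0663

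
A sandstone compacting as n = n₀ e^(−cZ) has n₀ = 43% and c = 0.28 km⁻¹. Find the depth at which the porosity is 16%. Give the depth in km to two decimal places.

3.53 km

Invert Athy's law: Z = ln(n₀/n) / c
Z = ln(0.43/0.16) / 0.28 = ln(2.688) / 0.28 = 0.9886 / 0.28 = 3.531 km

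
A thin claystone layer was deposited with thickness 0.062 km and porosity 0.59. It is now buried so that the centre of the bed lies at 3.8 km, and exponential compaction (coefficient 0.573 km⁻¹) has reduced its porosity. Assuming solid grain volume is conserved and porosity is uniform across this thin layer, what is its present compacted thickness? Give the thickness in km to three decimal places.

Porosity at 3.8 km: phi = 0.59·exp(−0.573×3.8) = 0.0669
Solid-volume conservation: h(1−phi) = h₀(1−phi₀) ⇒ h = h₀·(1−phi₀)/(1−phi)
h = 0.062 × (1 − 0.59)/(1 − 0.0669) = 0.062 × 0.4394 = 0.0272 km

0.027 km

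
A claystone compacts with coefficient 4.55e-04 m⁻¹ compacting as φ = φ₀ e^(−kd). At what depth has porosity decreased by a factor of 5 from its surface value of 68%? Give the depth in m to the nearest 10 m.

3540 m

Working in km (1 km = 1000 m; k in km⁻¹ = k in m⁻¹ × 1000):
φ/φ₀ = 1/5 ⇒ exp(−k·d) = 1/5 ⇒ d = ln(5) / k
d = 1.6094 / 0.455 = 3.537 km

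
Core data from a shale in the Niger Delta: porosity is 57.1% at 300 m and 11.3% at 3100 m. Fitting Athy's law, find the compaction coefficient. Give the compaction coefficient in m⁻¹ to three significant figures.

0.000579 m⁻¹

Working in km (1 km = 1000 m; β in km⁻¹ = β in m⁻¹ × 1000):
Athy: n(d) = n₀ e^(−βd) ⇒ n₁/n₂ = e^{β(d₂−d₁)} ⇒ β = ln(n₁/n₂)/(d₂−d₁)
β = ln(0.571/0.113) / (3.1 − 0.3) = ln(5.053) / 2.8 = 1.6200 / 2.8 = 0.5786 km⁻¹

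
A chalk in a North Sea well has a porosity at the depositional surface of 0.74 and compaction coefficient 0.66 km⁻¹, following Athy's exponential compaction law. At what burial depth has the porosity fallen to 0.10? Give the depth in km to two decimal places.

Invert Athy's law: Z = ln(phi₀/phi) / β
Z = ln(0.74/0.1) / 0.66 = ln(7.4) / 0.66 = 2.0015 / 0.66 = 3.033 km

3.03 km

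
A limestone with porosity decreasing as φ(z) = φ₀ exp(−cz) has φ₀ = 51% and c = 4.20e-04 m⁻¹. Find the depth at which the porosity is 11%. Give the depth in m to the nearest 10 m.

Working in km (1 km = 1000 m; c in km⁻¹ = c in m⁻¹ × 1000):
Invert Athy's law: z = ln(φ₀/φ) / c
z = ln(0.51/0.11) / 0.42 = ln(4.636) / 0.42 = 1.5339 / 0.42 = 3.652 km

3650 m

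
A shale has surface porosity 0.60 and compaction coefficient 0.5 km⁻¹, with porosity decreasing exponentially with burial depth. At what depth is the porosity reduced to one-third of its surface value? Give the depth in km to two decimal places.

phi/phi₀ = 1/3 ⇒ exp(−β·d) = 1/3 ⇒ d = ln(3) / β
d = 1.0986 / 0.5 = 2.197 km

2.20 km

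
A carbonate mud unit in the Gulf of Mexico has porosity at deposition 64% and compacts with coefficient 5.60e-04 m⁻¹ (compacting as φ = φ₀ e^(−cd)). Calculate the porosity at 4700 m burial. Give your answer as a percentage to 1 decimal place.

4.6%

Working in km (1 km = 1000 m; c in km⁻¹ = c in m⁻¹ × 1000):
φ = φ₀·exp(−c·d) = 0.64 × exp(−0.56 × 4.7) = 0.64 × exp(−2.632)
  = 0.64 × 0.0719 = 0.0460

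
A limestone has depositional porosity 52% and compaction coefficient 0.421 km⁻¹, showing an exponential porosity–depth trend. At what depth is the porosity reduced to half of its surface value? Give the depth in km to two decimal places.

1.65 km

n/n₀ = 1/2 ⇒ exp(−β·d) = 1/2 ⇒ d = ln(2) / β
d = 0.6931 / 0.421 = 1.646 km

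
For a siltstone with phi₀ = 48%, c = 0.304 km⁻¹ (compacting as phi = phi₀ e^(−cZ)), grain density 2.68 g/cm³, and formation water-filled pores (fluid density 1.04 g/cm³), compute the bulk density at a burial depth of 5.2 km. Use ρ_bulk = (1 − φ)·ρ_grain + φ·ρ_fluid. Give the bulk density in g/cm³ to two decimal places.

2.52 g/cm³

Porosity at depth: phi = 0.48·exp(−0.304×5.2) = 0.48×0.2058 = 0.0988
Bulk density: ρ_b = (1−phi)ρ_g + phi·ρ_f = 0.9012×2.68 + 0.0988×1.04
       = 2.415 + 0.103 = 2.518 g/cm³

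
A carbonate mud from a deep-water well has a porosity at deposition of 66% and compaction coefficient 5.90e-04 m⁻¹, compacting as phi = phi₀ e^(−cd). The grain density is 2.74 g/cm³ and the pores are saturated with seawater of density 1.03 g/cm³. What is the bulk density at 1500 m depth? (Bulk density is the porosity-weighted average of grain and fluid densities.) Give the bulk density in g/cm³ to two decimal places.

2.27 g/cm³

Working in km (1 km = 1000 m; c in km⁻¹ = c in m⁻¹ × 1000):
Porosity at depth: phi = 0.66·exp(−0.59×1.5) = 0.66×0.4127 = 0.2724
Bulk density: ρ_b = (1−phi)ρ_g + phi·ρ_f = 0.7276×2.74 + 0.2724×1.03
       = 1.994 + 0.281 = 2.274 g/cm³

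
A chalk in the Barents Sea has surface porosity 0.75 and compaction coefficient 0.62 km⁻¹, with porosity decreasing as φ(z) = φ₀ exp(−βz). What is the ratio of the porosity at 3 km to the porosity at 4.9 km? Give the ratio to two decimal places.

φ(z₁)/φ(z₂) = e^(−β·z₁)/e^(−β·z₂) = e^{β(z₂−z₁)}
= exp(0.62 × 1.9) = exp(1.178) = 3.2479

3.25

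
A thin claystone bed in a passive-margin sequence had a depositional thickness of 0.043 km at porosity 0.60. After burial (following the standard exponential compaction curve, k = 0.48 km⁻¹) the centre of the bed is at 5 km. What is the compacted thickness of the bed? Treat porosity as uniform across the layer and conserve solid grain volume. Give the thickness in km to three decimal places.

0.018 km

Porosity at 5 km: n = 0.6·exp(−0.48×5) = 0.0544
Solid-volume conservation: h(1−n) = h₀(1−n₀) ⇒ h = h₀·(1−n₀)/(1−n)
h = 0.043 × (1 − 0.6)/(1 − 0.0544) = 0.043 × 0.4230 = 0.0182 km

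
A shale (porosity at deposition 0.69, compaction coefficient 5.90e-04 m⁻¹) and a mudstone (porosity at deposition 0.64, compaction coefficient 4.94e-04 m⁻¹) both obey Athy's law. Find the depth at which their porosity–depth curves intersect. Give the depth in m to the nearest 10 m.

Working in km (1 km = 1000 m; k in km⁻¹ = k in m⁻¹ × 1000):
Set phi₀ₐ e^(−kₐz) = phi₀ᵦ e^(−kᵦz) ⇒ ln(phi₀ₐ/phi₀ᵦ) = (kₐ − kᵦ)·z
z = ln(0.69/0.64) / (0.59 − 0.494) = 0.0752 / 0.096 = 0.784 km

780 m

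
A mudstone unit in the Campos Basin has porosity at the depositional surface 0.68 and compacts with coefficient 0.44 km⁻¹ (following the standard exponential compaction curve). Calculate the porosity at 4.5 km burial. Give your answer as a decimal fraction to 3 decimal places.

φ = φ₀·exp(−c·d) = 0.68 × exp(−0.44 × 4.5) = 0.68 × exp(−1.98)
  = 0.68 × 0.1381 = 0.0939

0.094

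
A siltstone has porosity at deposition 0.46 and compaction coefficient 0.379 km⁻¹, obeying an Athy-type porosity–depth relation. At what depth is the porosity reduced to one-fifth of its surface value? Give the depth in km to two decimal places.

phi/phi₀ = 1/5 ⇒ exp(−c·d) = 1/5 ⇒ d = ln(5) / c
d = 1.6094 / 0.379 = 4.247 km

4.25 km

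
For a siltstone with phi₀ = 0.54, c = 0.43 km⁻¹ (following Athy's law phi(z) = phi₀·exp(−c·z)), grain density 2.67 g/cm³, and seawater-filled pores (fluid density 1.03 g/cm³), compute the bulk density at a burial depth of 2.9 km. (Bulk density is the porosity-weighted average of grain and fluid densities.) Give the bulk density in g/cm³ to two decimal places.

Porosity at depth: phi = 0.54·exp(−0.43×2.9) = 0.54×0.2874 = 0.1552
Bulk density: ρ_b = (1−phi)ρ_g + phi·ρ_f = 0.8448×2.67 + 0.1552×1.03
       = 2.256 + 0.160 = 2.416 g/cm³

2.42 g/cm³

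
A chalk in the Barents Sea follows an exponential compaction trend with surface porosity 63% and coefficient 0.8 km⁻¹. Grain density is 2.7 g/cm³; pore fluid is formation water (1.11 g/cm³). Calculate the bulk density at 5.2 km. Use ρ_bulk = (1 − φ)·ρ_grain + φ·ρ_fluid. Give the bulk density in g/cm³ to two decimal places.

Porosity at depth: phi = 0.63·exp(−0.8×5.2) = 0.63×0.0156 = 0.0098
Bulk density: ρ_b = (1−phi)ρ_g + phi·ρ_f = 0.9902×2.7 + 0.0098×1.11
       = 2.673 + 0.011 = 2.684 g/cm³

2.68 g/cm³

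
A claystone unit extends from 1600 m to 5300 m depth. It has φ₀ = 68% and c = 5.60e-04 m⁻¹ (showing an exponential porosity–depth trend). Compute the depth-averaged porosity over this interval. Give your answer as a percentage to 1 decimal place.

Working in km (1 km = 1000 m; c in km⁻¹ = c in m⁻¹ × 1000):
⟨φ⟩ = (1/(d₂−d₁)) ∫ φ₀ e^(−cd) dd = φ₀·(e^(−c·d₁) − e^(−c·d₂)) / (c·(d₂−d₁))
e^(−0.56×1.6) = 0.4082; e^(−0.56×5.3) = 0.0514
⟨φ⟩ = 0.68 × (0.4082 − 0.0514) / (0.56 × 3.7) = 0.68 × 0.1722 = 0.1171

11.7%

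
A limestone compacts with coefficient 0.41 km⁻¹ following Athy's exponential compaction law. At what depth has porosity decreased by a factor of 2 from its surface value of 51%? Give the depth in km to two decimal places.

n/n₀ = 1/2 ⇒ exp(−c·d) = 1/2 ⇒ d = ln(2) / c
d = 0.6931 / 0.41 = 1.691 km

1.69 km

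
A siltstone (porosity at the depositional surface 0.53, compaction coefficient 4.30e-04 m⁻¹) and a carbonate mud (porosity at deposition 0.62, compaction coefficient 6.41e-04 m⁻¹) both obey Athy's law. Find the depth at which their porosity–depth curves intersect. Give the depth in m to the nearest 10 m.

Working in km (1 km = 1000 m; k in km⁻¹ = k in m⁻¹ × 1000):
Set phi₀ₐ e^(−kₐd) = phi₀ᵦ e^(−kᵦd) ⇒ ln(phi₀ₐ/phi₀ᵦ) = (kₐ − kᵦ)·d
d = ln(0.53/0.62) / (0.43 − 0.641) = -0.1568 / -0.211 = 0.743 km

740 m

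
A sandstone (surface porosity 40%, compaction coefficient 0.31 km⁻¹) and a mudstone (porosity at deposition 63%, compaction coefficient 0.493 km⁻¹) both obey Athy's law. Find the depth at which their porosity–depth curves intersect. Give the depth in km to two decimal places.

Set phi₀ₐ e^(−cₐd) = phi₀ᵦ e^(−cᵦd) ⇒ ln(phi₀ₐ/phi₀ᵦ) = (cₐ − cᵦ)·d
d = ln(0.4/0.63) / (0.31 − 0.493) = -0.4543 / -0.183 = 2.482 km

2.48 km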